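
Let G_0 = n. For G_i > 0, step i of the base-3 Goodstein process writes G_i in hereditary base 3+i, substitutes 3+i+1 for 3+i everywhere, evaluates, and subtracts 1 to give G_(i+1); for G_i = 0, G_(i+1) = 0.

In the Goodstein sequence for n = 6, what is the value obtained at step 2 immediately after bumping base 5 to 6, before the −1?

[0] 6 ≡ 2·3 (base 3). Lift 4: 8. −1: 7.
[1] 7 ≡ 4 + 3 (base 4). Lift 5: 8. −1: 7.

8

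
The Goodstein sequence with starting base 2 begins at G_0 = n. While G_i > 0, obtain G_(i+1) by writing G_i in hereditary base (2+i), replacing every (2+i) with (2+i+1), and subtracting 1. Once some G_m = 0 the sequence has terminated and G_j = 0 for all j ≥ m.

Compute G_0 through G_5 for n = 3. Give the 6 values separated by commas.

3, 3, 3, 2, 1, 0

(0) 3|_2 = 2 + 1 ↦ 3 + 1|_3 = 4 ⇒ 3
(1) 3|_3 = 3 ↦ 4|_4 = 4 ⇒ 3
(2) 3|_4 = 3 ↦ 3|_5 = 3 ⇒ 2
(3) 2|_5 = 2 ↦ 2|_6 = 2 ⇒ 1
(4) 1|_6 = 1 ↦ 1|_7 = 1 ⇒ 0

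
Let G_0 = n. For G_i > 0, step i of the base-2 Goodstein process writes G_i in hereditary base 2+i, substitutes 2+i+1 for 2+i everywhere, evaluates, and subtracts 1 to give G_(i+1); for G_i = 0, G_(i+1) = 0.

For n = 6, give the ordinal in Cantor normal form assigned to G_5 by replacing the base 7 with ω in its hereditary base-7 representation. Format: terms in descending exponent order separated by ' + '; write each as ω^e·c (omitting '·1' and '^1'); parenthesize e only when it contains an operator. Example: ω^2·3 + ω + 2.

(0) 6|_2 = 2^2 + 2 ↦ 3^3 + 3|_3 = 30 ⇒ 29
(1) 29|_3 = 3^3 + 2 ↦ 4^4 + 2|_4 = 258 ⇒ 257
(2) 257|_4 = 4^4 + 1 ↦ 5^5 + 1|_5 = 3126 ⇒ 3125
(3) 3125|_5 = 5^5 ↦ 6^6|_6 = 46656 ⇒ 46655
(4) 46655|_6 = 5·6^5 + 5·6^4 + 5·6^3 + 5·6^2 + 5·6 + 5 ↦ 5·7^5 + 5·7^4 + 5·7^3 + 5·7^2 + 5·7 + 5|_7 = 98040 ⇒ 98039

ω^5·5 + ω^4·5 + ω^3·5 + ω^2·5 + ω·5 + 4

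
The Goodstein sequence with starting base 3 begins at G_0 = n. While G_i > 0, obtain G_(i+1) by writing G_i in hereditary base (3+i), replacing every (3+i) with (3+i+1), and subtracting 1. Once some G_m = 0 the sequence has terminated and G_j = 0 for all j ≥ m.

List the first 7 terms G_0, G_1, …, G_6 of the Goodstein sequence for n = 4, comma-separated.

4, 4, 4, 3, 2, 1, 0

base 3: 4 = 3 + 1; at 4: 4 + 1 = 5; next = 4
base 4: 4 = 4; at 5: 5 = 5; next = 4
base 5: 4 = 4; at 6: 4 = 4; next = 3
base 6: 3 = 3; at 7: 3 = 3; next = 2
base 7: 2 = 2; at 8: 2 = 2; next = 1
base 8: 1 = 1; at 9: 1 = 1; next = 0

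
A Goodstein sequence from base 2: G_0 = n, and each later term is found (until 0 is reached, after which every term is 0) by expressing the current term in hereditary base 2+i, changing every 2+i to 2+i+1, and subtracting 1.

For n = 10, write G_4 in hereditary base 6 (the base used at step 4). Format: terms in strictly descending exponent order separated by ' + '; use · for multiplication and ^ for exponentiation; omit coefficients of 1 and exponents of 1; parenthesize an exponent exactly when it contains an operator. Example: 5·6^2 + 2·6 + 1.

step 0: 10 = 2^(2 + 1) + 2; sub 3 for 2: 3^(3 + 1) + 3; = 84; G_1 = 84−1 = 83
step 1: 83 = 3^(3 + 1) + 2; sub 4 for 3: 4^(4 + 1) + 2; = 1026; G_2 = 1026−1 = 1025
step 2: 1025 = 4^(4 + 1) + 1; sub 5 for 4: 5^(5 + 1) + 1; = 15626; G_3 = 15626−1 = 15625
step 3: 15625 = 5^(5 + 1); sub 6 for 5: 6^(6 + 1); = 279936; G_4 = 279936−1 = 279935

5·6^6 + 5·6^5 + 5·6^4 + 5·6^3 + 5·6^2 + 5·6 + 5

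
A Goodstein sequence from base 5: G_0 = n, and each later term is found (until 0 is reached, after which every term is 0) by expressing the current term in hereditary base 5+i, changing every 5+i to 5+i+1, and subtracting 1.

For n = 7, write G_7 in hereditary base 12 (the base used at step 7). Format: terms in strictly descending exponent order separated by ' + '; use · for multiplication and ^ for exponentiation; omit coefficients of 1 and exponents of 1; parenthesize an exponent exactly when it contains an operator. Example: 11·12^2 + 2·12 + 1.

3

base 5: 7 = 5 + 2; at 6: 6 + 2 = 8; next = 7
base 6: 7 = 6 + 1; at 7: 7 + 1 = 8; next = 7
base 7: 7 = 7; at 8: 8 = 8; next = 7
base 8: 7 = 7; at 9: 7 = 7; next = 6
base 9: 6 = 6; at 10: 6 = 6; next = 5
base 10: 5 = 5; at 11: 5 = 5; next = 4
base 11: 4 = 4; at 12: 4 = 4; next = 3
base 12: 3 = 3; at 13: 3 = 3; next = 2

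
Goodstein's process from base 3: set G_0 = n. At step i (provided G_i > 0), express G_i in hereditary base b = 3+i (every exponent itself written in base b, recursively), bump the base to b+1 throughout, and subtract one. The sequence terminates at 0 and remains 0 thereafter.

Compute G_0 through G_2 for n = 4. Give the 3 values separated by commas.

4, 4, 4

G_0 = 4. HB_3(4) = 3 + 1. Bump = 5. G_1 = 4.
G_1 = 4. HB_4(4) = 4. Bump = 5. G_2 = 4.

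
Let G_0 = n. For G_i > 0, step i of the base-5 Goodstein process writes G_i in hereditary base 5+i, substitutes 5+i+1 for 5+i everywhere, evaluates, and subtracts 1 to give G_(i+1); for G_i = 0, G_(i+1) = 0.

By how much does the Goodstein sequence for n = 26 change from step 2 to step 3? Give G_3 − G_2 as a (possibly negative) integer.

5

(0) 26|_5 = 5^2 + 1 ↦ 6^2 + 1|_6 = 37 ⇒ 36
(1) 36|_6 = 6^2 ↦ 7^2|_7 = 49 ⇒ 48
(2) 48|_7 = 6·7 + 6 ↦ 6·8 + 6|_8 = 54 ⇒ 53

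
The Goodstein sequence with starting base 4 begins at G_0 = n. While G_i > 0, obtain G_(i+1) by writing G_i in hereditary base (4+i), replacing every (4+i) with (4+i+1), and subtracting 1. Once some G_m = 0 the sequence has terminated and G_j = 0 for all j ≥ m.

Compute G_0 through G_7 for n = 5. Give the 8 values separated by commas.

5, 5, 5, 4, 3, 2, 1, 0

G_0=5  [base 4] 4 + 1  →[4↦5]→  5 + 1 = 6  −1 ⇒ G_1=5
G_1=5  [base 5] 5  →[5↦6]→  6 = 6  −1 ⇒ G_2=5
G_2=5  [base 6] 5  →[6↦7]→  5 = 5  −1 ⇒ G_3=4
G_3=4  [base 7] 4  →[7↦8]→  4 = 4  −1 ⇒ G_4=3
G_4=3  [base 8] 3  →[8↦9]→  3 = 3  −1 ⇒ G_5=2
G_5=2  [base 9] 2  →[9↦10]→  2 = 2  −1 ⇒ G_6=1
G_6=1  [base 10] 1  →[10↦11]→  1 = 1  −1 ⇒ G_7=0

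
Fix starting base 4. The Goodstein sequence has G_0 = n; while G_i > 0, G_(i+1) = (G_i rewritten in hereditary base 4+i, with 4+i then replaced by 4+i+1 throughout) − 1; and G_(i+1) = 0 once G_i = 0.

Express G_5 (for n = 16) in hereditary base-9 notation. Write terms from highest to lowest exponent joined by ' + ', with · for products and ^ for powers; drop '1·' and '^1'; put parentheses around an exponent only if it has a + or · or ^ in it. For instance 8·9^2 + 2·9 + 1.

G_0 = 16. HB_4(16) = 4^2. Bump = 25. G_1 = 24.
G_1 = 24. HB_5(24) = 4·5 + 4. Bump = 28. G_2 = 27.
G_2 = 27. HB_6(27) = 4·6 + 3. Bump = 31. G_3 = 30.
G_3 = 30. HB_7(30) = 4·7 + 2. Bump = 34. G_4 = 33.
G_4 = 33. HB_8(33) = 4·8 + 1. Bump = 37. G_5 = 36.

4·9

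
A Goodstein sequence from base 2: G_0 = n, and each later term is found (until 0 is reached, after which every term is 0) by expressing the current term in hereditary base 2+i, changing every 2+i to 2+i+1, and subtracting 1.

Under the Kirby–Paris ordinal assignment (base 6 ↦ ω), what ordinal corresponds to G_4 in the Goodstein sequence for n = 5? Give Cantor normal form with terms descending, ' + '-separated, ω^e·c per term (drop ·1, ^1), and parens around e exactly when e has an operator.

5 —HB2→ 2^2 + 1 —bump→ 3^3 + 1 = 28 —(−1)→ 27
27 —HB3→ 3^3 —bump→ 4^4 = 256 —(−1)→ 255
255 —HB4→ 3·4^3 + 3·4^2 + 3·4 + 3 —bump→ 3·5^3 + 3·5^2 + 3·5 + 3 = 468 —(−1)→ 467
467 —HB5→ 3·5^3 + 3·5^2 + 3·5 + 2 —bump→ 3·6^3 + 3·6^2 + 3·6 + 2 = 776 —(−1)→ 775
775 —HB6→ 3·6^3 + 3·6^2 + 3·6 + 1 —bump→ 3·7^3 + 3·7^2 + 3·7 + 1 = 1198 —(−1)→ 1197

ω^3·3 + ω^2·3 + ω·3 + 1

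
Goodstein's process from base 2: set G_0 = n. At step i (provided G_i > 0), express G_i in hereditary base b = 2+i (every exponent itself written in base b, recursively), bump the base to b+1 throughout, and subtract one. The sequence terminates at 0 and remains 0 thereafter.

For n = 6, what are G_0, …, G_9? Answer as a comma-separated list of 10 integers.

6, 29, 257, 3125, 46655, 98039, 187243, 332147, 555551, 885775

(0) 6|_2 = 2^2 + 2 ↦ 3^3 + 3|_3 = 30 ⇒ 29
(1) 29|_3 = 3^3 + 2 ↦ 4^4 + 2|_4 = 258 ⇒ 257
(2) 257|_4 = 4^4 + 1 ↦ 5^5 + 1|_5 = 3126 ⇒ 3125
(3) 3125|_5 = 5^5 ↦ 6^6|_6 = 46656 ⇒ 46655
(4) 46655|_6 = 5·6^5 + 5·6^4 + 5·6^3 + 5·6^2 + 5·6 + 5 ↦ 5·7^5 + 5·7^4 + 5·7^3 + 5·7^2 + 5·7 + 5|_7 = 98040 ⇒ 98039
(5) 98039|_7 = 5·7^5 + 5·7^4 + 5·7^3 + 5·7^2 + 5·7 + 4 ↦ 5·8^5 + 5·8^4 + 5·8^3 + 5·8^2 + 5·8 + 4|_8 = 187244 ⇒ 187243
(6) 187243|_8 = 5·8^5 + 5·8^4 + 5·8^3 + 5·8^2 + 5·8 + 3 ↦ 5·9^5 + 5·9^4 + 5·9^3 + 5·9^2 + 5·9 + 3|_9 = 332148 ⇒ 332147
(7) 332147|_9 = 5·9^5 + 5·9^4 + 5·9^3 + 5·9^2 + 5·9 + 2 ↦ 5·10^5 + 5·10^4 + 5·10^3 + 5·10^2 + 5·10 + 2|_10 = 555552 ⇒ 555551
(8) 555551|_10 = 5·10^5 + 5·10^4 + 5·10^3 + 5·10^2 + 5·10 + 1 ↦ 5·11^5 + 5·11^4 + 5·11^3 + 5·11^2 + 5·11 + 1|_11 = 885776 ⇒ 885775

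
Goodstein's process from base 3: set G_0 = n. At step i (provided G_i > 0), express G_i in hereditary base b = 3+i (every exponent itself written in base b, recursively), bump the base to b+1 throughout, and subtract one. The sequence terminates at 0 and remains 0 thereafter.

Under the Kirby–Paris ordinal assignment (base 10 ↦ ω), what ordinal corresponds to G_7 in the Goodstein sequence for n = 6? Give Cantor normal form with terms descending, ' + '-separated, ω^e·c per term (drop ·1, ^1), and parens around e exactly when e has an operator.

5

step 0: 6 = 2·3; sub 4 for 3: 2·4; = 8; G_1 = 8−1 = 7
step 1: 7 = 4 + 3; sub 5 for 4: 5 + 3; = 8; G_2 = 8−1 = 7
step 2: 7 = 5 + 2; sub 6 for 5: 6 + 2; = 8; G_3 = 8−1 = 7
step 3: 7 = 6 + 1; sub 7 for 6: 7 + 1; = 8; G_4 = 8−1 = 7
step 4: 7 = 7; sub 8 for 7: 8; = 8; G_5 = 8−1 = 7
step 5: 7 = 7; sub 9 for 8: 7; = 7; G_6 = 7−1 = 6
step 6: 6 = 6; sub 10 for 9: 6; = 6; G_7 = 6−1 = 5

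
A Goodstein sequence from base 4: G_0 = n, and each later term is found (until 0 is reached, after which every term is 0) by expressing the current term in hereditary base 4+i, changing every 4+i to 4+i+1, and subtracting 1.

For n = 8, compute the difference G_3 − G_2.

(0) 8|_4 = 2·4 ↦ 2·5|_5 = 10 ⇒ 9
(1) 9|_5 = 5 + 4 ↦ 6 + 4|_6 = 10 ⇒ 9
(2) 9|_6 = 6 + 3 ↦ 7 + 3|_7 = 10 ⇒ 9

0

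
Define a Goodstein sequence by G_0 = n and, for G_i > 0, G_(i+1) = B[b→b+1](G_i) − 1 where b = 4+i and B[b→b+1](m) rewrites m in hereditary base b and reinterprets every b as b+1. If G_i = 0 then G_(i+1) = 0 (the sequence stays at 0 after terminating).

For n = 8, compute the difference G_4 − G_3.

0

(0) 8|_4 = 2·4 ↦ 2·5|_5 = 10 ⇒ 9
(1) 9|_5 = 5 + 4 ↦ 6 + 4|_6 = 10 ⇒ 9
(2) 9|_6 = 6 + 3 ↦ 7 + 3|_7 = 10 ⇒ 9
(3) 9|_7 = 7 + 2 ↦ 8 + 2|_8 = 10 ⇒ 9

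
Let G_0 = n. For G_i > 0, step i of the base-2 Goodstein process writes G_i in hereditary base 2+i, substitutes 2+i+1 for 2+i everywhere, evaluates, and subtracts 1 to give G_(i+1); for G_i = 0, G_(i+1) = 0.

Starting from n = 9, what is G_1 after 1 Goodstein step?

81

9 —HB2→ 2^(2 + 1) + 1 —bump→ 3^(3 + 1) + 1 = 82 —(−1)→ 81
81 —HB3→ 3^(3 + 1) —bump→ 4^(4 + 1) = 1024 —(−1)→ 1023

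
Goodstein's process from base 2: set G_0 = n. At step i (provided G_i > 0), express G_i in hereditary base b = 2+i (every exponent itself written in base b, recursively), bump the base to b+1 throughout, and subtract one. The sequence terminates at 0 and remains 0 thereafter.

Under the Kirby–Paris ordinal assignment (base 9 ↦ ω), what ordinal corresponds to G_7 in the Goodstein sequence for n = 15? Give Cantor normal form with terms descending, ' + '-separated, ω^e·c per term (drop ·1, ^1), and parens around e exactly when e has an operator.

ω^(ω + 1) + ω^7·7 + ω^6·7 + ω^5·7 + ω^4·7 + ω^3·7 + ω^2·7 + ω·7 + 6

G_0=15  [base 2] 2^(2 + 1) + 2^2 + 2 + 1  →[2↦3]→  3^(3 + 1) + 3^3 + 3 + 1 = 112  −1 ⇒ G_1=111
G_1=111  [base 3] 3^(3 + 1) + 3^3 + 3  →[3↦4]→  4^(4 + 1) + 4^4 + 4 = 1284  −1 ⇒ G_2=1283
G_2=1283  [base 4] 4^(4 + 1) + 4^4 + 3  →[4↦5]→  5^(5 + 1) + 5^5 + 3 = 18753  −1 ⇒ G_3=18752
G_3=18752  [base 5] 5^(5 + 1) + 5^5 + 2  →[5↦6]→  6^(6 + 1) + 6^6 + 2 = 326594  −1 ⇒ G_4=326593
G_4=326593  [base 6] 6^(6 + 1) + 6^6 + 1  →[6↦7]→  7^(7 + 1) + 7^7 + 1 = 6588345  −1 ⇒ G_5=6588344
G_5=6588344  [base 7] 7^(7 + 1) + 7^7  →[7↦8]→  8^(8 + 1) + 8^8 = 150994944  −1 ⇒ G_6=150994943
G_6=150994943  [base 8] 8^(8 + 1) + 7·8^7 + 7·8^6 + 7·8^5 + 7·8^4 + 7·8^3 + 7·8^2 + 7·8 + 7  →[8↦9]→  9^(9 + 1) + 7·9^7 + 7·9^6 + 7·9^5 + 7·9^4 + 7·9^3 + 7·9^2 + 7·9 + 7 = 3524450281  −1 ⇒ G_7=3524450280
G_7=3524450280  [base 9] 9^(9 + 1) + 7·9^7 + 7·9^6 + 7·9^5 + 7·9^4 + 7·9^3 + 7·9^2 + 7·9 + 6  →[9↦10]→  10^(10 + 1) + 7·10^7 + 7·10^6 + 7·10^5 + 7·10^4 + 7·10^3 + 7·10^2 + 7·10 + 6 = 100077777776  −1 ⇒ G_8=100077777775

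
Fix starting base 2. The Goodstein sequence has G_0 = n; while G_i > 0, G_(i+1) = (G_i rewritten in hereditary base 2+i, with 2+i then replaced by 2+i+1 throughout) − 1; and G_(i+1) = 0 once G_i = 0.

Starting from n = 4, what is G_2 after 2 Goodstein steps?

[0] 4 ≡ 2^2 (base 2). Lift 3: 27. −1: 26.
[1] 26 ≡ 2·3^2 + 2·3 + 2 (base 3). Lift 4: 42. −1: 41.
[2] 41 ≡ 2·4^2 + 2·4 + 1 (base 4). Lift 5: 61. −1: 60.

41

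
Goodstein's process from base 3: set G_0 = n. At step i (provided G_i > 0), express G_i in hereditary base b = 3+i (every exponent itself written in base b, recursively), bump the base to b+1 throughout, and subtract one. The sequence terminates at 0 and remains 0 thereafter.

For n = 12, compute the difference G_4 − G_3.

12 —HB3→ 3^2 + 3 —bump→ 4^2 + 4 = 20 —(−1)→ 19
19 —HB4→ 4^2 + 3 —bump→ 5^2 + 3 = 28 —(−1)→ 27
27 —HB5→ 5^2 + 2 —bump→ 6^2 + 2 = 38 —(−1)→ 37
37 —HB6→ 6^2 + 1 —bump→ 7^2 + 1 = 50 —(−1)→ 49

12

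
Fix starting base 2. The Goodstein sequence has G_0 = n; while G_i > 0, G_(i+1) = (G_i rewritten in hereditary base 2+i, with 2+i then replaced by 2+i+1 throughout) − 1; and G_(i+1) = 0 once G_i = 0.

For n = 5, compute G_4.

G_0 = 5. HB_2(5) = 2^2 + 1. Bump = 28. G_1 = 27.
G_1 = 27. HB_3(27) = 3^3. Bump = 256. G_2 = 255.
G_2 = 255. HB_4(255) = 3·4^3 + 3·4^2 + 3·4 + 3. Bump = 468. G_3 = 467.
G_3 = 467. HB_5(467) = 3·5^3 + 3·5^2 + 3·5 + 2. Bump = 776. G_4 = 775.

775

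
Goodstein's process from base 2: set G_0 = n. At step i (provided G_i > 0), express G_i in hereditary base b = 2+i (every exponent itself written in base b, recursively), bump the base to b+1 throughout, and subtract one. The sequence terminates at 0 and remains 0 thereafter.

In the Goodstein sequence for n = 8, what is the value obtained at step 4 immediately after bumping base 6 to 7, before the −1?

step 0: 8 = 2^(2 + 1); sub 3 for 2: 3^(3 + 1); = 81; G_1 = 81−1 = 80
step 1: 80 = 2·3^3 + 2·3^2 + 2·3 + 2; sub 4 for 3: 2·4^4 + 2·4^2 + 2·4 + 2; = 554; G_2 = 554−1 = 553
step 2: 553 = 2·4^4 + 2·4^2 + 2·4 + 1; sub 5 for 4: 2·5^5 + 2·5^2 + 2·5 + 1; = 6311; G_3 = 6311−1 = 6310
step 3: 6310 = 2·5^5 + 2·5^2 + 2·5; sub 6 for 5: 2·6^6 + 2·6^2 + 2·6; = 93396; G_4 = 93396−1 = 93395
step 4: 93395 = 2·6^6 + 2·6^2 + 6 + 5; sub 7 for 6: 2·7^7 + 2·7^2 + 7 + 5; = 1647196; G_5 = 1647196−1 = 1647195

1647196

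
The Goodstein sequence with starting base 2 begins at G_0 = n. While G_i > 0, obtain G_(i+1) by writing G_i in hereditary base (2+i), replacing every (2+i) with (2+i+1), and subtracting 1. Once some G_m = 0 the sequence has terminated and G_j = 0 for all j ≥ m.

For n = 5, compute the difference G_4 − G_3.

308

5 —HB2→ 2^2 + 1 —bump→ 3^3 + 1 = 28 —(−1)→ 27
27 —HB3→ 3^3 —bump→ 4^4 = 256 —(−1)→ 255
255 —HB4→ 3·4^3 + 3·4^2 + 3·4 + 3 —bump→ 3·5^3 + 3·5^2 + 3·5 + 3 = 468 —(−1)→ 467
467 —HB5→ 3·5^3 + 3·5^2 + 3·5 + 2 —bump→ 3·6^3 + 3·6^2 + 3·6 + 2 = 776 —(−1)→ 775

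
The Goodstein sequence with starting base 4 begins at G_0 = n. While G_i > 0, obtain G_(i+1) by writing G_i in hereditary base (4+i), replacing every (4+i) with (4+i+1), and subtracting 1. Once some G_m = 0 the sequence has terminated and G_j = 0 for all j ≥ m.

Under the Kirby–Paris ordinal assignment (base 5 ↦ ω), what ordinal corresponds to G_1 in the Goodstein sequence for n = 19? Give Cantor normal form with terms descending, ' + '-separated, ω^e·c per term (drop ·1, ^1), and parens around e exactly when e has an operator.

(0) 19|_4 = 4^2 + 3 ↦ 5^2 + 3|_5 = 28 ⇒ 27
(1) 27|_5 = 5^2 + 2 ↦ 6^2 + 2|_6 = 38 ⇒ 37

ω^2 + 2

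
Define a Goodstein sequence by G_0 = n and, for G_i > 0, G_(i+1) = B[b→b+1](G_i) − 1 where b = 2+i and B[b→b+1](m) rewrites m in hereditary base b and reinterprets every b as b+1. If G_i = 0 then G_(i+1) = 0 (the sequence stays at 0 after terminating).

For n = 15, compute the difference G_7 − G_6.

3373455337

15 —HB2→ 2^(2 + 1) + 2^2 + 2 + 1 —bump→ 3^(3 + 1) + 3^3 + 3 + 1 = 112 —(−1)→ 111
111 —HB3→ 3^(3 + 1) + 3^3 + 3 —bump→ 4^(4 + 1) + 4^4 + 4 = 1284 —(−1)→ 1283
1283 —HB4→ 4^(4 + 1) + 4^4 + 3 —bump→ 5^(5 + 1) + 5^5 + 3 = 18753 —(−1)→ 18752
18752 —HB5→ 5^(5 + 1) + 5^5 + 2 —bump→ 6^(6 + 1) + 6^6 + 2 = 326594 —(−1)→ 326593
326593 —HB6→ 6^(6 + 1) + 6^6 + 1 —bump→ 7^(7 + 1) + 7^7 + 1 = 6588345 —(−1)→ 6588344
6588344 —HB7→ 7^(7 + 1) + 7^7 —bump→ 8^(8 + 1) + 8^8 = 150994944 —(−1)→ 150994943
150994943 —HB8→ 8^(8 + 1) + 7·8^7 + 7·8^6 + 7·8^5 + 7·8^4 + 7·8^3 + 7·8^2 + 7·8 + 7 —bump→ 9^(9 + 1) + 7·9^7 + 7·9^6 + 7·9^5 + 7·9^4 + 7·9^3 + 7·9^2 + 7·9 + 7 = 3524450281 —(−1)→ 3524450280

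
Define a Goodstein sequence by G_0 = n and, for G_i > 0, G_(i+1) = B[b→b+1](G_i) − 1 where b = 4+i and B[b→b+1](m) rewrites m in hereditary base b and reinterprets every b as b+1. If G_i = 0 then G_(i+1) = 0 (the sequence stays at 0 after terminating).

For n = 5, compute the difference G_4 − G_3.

G_0=5  [base 4] 4 + 1  →[4↦5]→  5 + 1 = 6  −1 ⇒ G_1=5
G_1=5  [base 5] 5  →[5↦6]→  6 = 6  −1 ⇒ G_2=5
G_2=5  [base 6] 5  →[6↦7]→  5 = 5  −1 ⇒ G_3=4
G_3=4  [base 7] 4  →[7↦8]→  4 = 4  −1 ⇒ G_4=3

-1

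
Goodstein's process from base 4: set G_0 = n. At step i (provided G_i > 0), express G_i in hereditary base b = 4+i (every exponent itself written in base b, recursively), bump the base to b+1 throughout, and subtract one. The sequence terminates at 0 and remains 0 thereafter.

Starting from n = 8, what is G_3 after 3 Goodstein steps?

9

i=0: 8 = 2·4 (b=4); 4→5: 2·5 = 10; 10−1 = 9
i=1: 9 = 5 + 4 (b=5); 5→6: 6 + 4 = 10; 10−1 = 9
i=2: 9 = 6 + 3 (b=6); 6→7: 7 + 3 = 10; 10−1 = 9
i=3: 9 = 7 + 2 (b=7); 7→8: 8 + 2 = 10; 10−1 = 9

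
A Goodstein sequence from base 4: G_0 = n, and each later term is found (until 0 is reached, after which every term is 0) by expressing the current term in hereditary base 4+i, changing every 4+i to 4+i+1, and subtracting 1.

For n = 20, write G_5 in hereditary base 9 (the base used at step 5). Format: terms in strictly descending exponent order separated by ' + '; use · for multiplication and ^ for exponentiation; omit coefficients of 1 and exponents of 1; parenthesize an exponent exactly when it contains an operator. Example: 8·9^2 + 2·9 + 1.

9^2

G_0 = 20. HB_4(20) = 4^2 + 4. Bump = 30. G_1 = 29.
G_1 = 29. HB_5(29) = 5^2 + 4. Bump = 40. G_2 = 39.
G_2 = 39. HB_6(39) = 6^2 + 3. Bump = 52. G_3 = 51.
G_3 = 51. HB_7(51) = 7^2 + 2. Bump = 66. G_4 = 65.
G_4 = 65. HB_8(65) = 8^2 + 1. Bump = 82. G_5 = 81.
G_5 = 81. HB_9(81) = 9^2. Bump = 100. G_6 = 99.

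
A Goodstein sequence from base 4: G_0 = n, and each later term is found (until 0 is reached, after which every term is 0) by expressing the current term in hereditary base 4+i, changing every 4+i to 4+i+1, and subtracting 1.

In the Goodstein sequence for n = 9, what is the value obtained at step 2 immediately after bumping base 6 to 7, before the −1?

12

[0] 9 ≡ 2·4 + 1 (base 4). Lift 5: 11. −1: 10.
[1] 10 ≡ 2·5 (base 5). Lift 6: 12. −1: 11.
[2] 11 ≡ 6 + 5 (base 6). Lift 7: 12. −1: 11.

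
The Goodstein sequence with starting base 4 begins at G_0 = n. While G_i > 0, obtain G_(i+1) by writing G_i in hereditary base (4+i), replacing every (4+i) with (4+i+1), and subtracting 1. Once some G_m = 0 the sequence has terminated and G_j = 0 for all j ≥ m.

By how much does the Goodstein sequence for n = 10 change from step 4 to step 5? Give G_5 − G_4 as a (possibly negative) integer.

G_0 = 10. HB_4(10) = 2·4 + 2. Bump = 12. G_1 = 11.
G_1 = 11. HB_5(11) = 2·5 + 1. Bump = 13. G_2 = 12.
G_2 = 12. HB_6(12) = 2·6. Bump = 14. G_3 = 13.
G_3 = 13. HB_7(13) = 7 + 6. Bump = 14. G_4 = 13.
G_4 = 13. HB_8(13) = 8 + 5. Bump = 14. G_5 = 13.

0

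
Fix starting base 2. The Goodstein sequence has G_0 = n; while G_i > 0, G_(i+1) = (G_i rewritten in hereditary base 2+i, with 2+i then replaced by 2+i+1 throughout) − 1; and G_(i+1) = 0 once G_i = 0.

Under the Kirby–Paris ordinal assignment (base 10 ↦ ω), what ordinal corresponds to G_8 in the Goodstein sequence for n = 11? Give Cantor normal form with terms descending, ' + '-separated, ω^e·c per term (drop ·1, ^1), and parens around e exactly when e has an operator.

ω^ω·7 + ω^7·7 + ω^6·7 + ω^5·7 + ω^4·7 + ω^3·7 + ω^2·7 + ω·7 + 5

11 —HB2→ 2^(2 + 1) + 2 + 1 —bump→ 3^(3 + 1) + 3 + 1 = 85 —(−1)→ 84
84 —HB3→ 3^(3 + 1) + 3 —bump→ 4^(4 + 1) + 4 = 1028 —(−1)→ 1027
1027 —HB4→ 4^(4 + 1) + 3 —bump→ 5^(5 + 1) + 3 = 15628 —(−1)→ 15627
15627 —HB5→ 5^(5 + 1) + 2 —bump→ 6^(6 + 1) + 2 = 279938 —(−1)→ 279937
279937 —HB6→ 6^(6 + 1) + 1 —bump→ 7^(7 + 1) + 1 = 5764802 —(−1)→ 5764801
5764801 —HB7→ 7^(7 + 1) —bump→ 8^(8 + 1) = 134217728 —(−1)→ 134217727
134217727 —HB8→ 7·8^8 + 7·8^7 + 7·8^6 + 7·8^5 + 7·8^4 + 7·8^3 + 7·8^2 + 7·8 + 7 —bump→ 7·9^9 + 7·9^7 + 7·9^6 + 7·9^5 + 7·9^4 + 7·9^3 + 7·9^2 + 7·9 + 7 = 2749609303 —(−1)→ 2749609302
2749609302 —HB9→ 7·9^9 + 7·9^7 + 7·9^6 + 7·9^5 + 7·9^4 + 7·9^3 + 7·9^2 + 7·9 + 6 —bump→ 7·10^10 + 7·10^7 + 7·10^6 + 7·10^5 + 7·10^4 + 7·10^3 + 7·10^2 + 7·10 + 6 = 70077777776 —(−1)→ 70077777775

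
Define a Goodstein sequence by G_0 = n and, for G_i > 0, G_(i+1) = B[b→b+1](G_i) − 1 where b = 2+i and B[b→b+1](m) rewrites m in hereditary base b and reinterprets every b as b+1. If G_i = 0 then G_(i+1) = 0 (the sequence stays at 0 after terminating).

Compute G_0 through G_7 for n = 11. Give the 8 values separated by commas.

i=0: 11 = 2^(2 + 1) + 2 + 1 (b=2); 2→3: 3^(3 + 1) + 3 + 1 = 85; 85−1 = 84
i=1: 84 = 3^(3 + 1) + 3 (b=3); 3→4: 4^(4 + 1) + 4 = 1028; 1028−1 = 1027
i=2: 1027 = 4^(4 + 1) + 3 (b=4); 4→5: 5^(5 + 1) + 3 = 15628; 15628−1 = 15627
i=3: 15627 = 5^(5 + 1) + 2 (b=5); 5→6: 6^(6 + 1) + 2 = 279938; 279938−1 = 279937
i=4: 279937 = 6^(6 + 1) + 1 (b=6); 6→7: 7^(7 + 1) + 1 = 5764802; 5764802−1 = 5764801
i=5: 5764801 = 7^(7 + 1) (b=7); 7→8: 8^(8 + 1) = 134217728; 134217728−1 = 134217727
i=6: 134217727 = 7·8^8 + 7·8^7 + 7·8^6 + 7·8^5 + 7·8^4 + 7·8^3 + 7·8^2 + 7·8 + 7 (b=8); 8→9: 7·9^9 + 7·9^7 + 7·9^6 + 7·9^5 + 7·9^4 + 7·9^3 + 7·9^2 + 7·9 + 7 = 2749609303; 2749609303−1 = 2749609302

11, 84, 1027, 15627, 279937, 5764801, 134217727, 2749609302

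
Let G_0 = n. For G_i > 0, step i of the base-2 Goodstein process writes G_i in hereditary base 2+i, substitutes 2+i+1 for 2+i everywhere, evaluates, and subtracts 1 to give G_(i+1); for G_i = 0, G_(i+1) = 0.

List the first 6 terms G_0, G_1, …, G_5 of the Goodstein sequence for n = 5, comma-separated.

G_0 = 5. HB_2(5) = 2^2 + 1. Bump = 28. G_1 = 27.
G_1 = 27. HB_3(27) = 3^3. Bump = 256. G_2 = 255.
G_2 = 255. HB_4(255) = 3·4^3 + 3·4^2 + 3·4 + 3. Bump = 468. G_3 = 467.
G_3 = 467. HB_5(467) = 3·5^3 + 3·5^2 + 3·5 + 2. Bump = 776. G_4 = 775.
G_4 = 775. HB_6(775) = 3·6^3 + 3·6^2 + 3·6 + 1. Bump = 1198. G_5 = 1197.

5, 27, 255, 467, 775, 1197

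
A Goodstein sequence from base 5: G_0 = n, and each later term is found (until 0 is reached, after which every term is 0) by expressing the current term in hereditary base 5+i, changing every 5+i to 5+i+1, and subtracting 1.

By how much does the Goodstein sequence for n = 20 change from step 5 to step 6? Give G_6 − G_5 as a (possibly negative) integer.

step 0: 20 = 4·5; sub 6 for 5: 4·6; = 24; G_1 = 24−1 = 23
step 1: 23 = 3·6 + 5; sub 7 for 6: 3·7 + 5; = 26; G_2 = 26−1 = 25
step 2: 25 = 3·7 + 4; sub 8 for 7: 3·8 + 4; = 28; G_3 = 28−1 = 27
step 3: 27 = 3·8 + 3; sub 9 for 8: 3·9 + 3; = 30; G_4 = 30−1 = 29
step 4: 29 = 3·9 + 2; sub 10 for 9: 3·10 + 2; = 32; G_5 = 32−1 = 31
step 5: 31 = 3·10 + 1; sub 11 for 10: 3·11 + 1; = 34; G_6 = 34−1 = 33

2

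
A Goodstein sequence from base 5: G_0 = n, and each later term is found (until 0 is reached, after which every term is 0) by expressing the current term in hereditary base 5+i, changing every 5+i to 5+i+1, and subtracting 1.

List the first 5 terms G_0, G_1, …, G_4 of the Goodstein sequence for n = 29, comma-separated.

29, 39, 51, 65, 81

[0] 29 ≡ 5^2 + 4 (base 5). Lift 6: 40. −1: 39.
[1] 39 ≡ 6^2 + 3 (base 6). Lift 7: 52. −1: 51.
[2] 51 ≡ 7^2 + 2 (base 7). Lift 8: 66. −1: 65.
[3] 65 ≡ 8^2 + 1 (base 8). Lift 9: 82. −1: 81.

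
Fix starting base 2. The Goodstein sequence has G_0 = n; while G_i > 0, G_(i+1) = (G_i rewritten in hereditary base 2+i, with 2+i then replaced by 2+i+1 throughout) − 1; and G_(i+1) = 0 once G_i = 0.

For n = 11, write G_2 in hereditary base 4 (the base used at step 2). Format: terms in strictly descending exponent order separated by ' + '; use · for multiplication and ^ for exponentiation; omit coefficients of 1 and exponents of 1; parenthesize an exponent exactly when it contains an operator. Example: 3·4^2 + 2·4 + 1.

4^(4 + 1) + 3

step 0: 11 = 2^(2 + 1) + 2 + 1; sub 3 for 2: 3^(3 + 1) + 3 + 1; = 85; G_1 = 85−1 = 84
step 1: 84 = 3^(3 + 1) + 3; sub 4 for 3: 4^(4 + 1) + 4; = 1028; G_2 = 1028−1 = 1027
step 2: 1027 = 4^(4 + 1) + 3; sub 5 for 4: 5^(5 + 1) + 3; = 15628; G_3 = 15628−1 = 15627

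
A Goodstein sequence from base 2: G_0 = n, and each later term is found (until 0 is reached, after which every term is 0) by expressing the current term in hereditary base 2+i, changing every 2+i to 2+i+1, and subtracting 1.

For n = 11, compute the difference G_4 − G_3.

G_0 = 11. HB_2(11) = 2^(2 + 1) + 2 + 1. Bump = 85. G_1 = 84.
G_1 = 84. HB_3(84) = 3^(3 + 1) + 3. Bump = 1028. G_2 = 1027.
G_2 = 1027. HB_4(1027) = 4^(4 + 1) + 3. Bump = 15628. G_3 = 15627.
G_3 = 15627. HB_5(15627) = 5^(5 + 1) + 2. Bump = 279938. G_4 = 279937.

264310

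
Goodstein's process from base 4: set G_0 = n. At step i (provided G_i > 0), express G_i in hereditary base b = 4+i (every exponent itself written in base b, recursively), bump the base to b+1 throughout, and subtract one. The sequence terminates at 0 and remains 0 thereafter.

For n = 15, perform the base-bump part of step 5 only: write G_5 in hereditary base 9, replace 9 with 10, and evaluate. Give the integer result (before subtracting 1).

(0) 15|_4 = 3·4 + 3 ↦ 3·5 + 3|_5 = 18 ⇒ 17
(1) 17|_5 = 3·5 + 2 ↦ 3·6 + 2|_6 = 20 ⇒ 19
(2) 19|_6 = 3·6 + 1 ↦ 3·7 + 1|_7 = 22 ⇒ 21
(3) 21|_7 = 3·7 ↦ 3·8|_8 = 24 ⇒ 23
(4) 23|_8 = 2·8 + 7 ↦ 2·9 + 7|_9 = 25 ⇒ 24
(5) 24|_9 = 2·9 + 6 ↦ 2·10 + 6|_10 = 26 ⇒ 25

26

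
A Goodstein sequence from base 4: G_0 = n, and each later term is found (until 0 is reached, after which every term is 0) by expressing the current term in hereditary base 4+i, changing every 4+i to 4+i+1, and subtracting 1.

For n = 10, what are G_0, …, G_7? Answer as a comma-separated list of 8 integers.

base 4: 10 = 2·4 + 2; at 5: 2·5 + 2 = 12; next = 11
base 5: 11 = 2·5 + 1; at 6: 2·6 + 1 = 13; next = 12
base 6: 12 = 2·6; at 7: 2·7 = 14; next = 13
base 7: 13 = 7 + 6; at 8: 8 + 6 = 14; next = 13
base 8: 13 = 8 + 5; at 9: 9 + 5 = 14; next = 13
base 9: 13 = 9 + 4; at 10: 10 + 4 = 14; next = 13
base 10: 13 = 10 + 3; at 11: 11 + 3 = 14; next = 13

10, 11, 12, 13, 13, 13, 13, 13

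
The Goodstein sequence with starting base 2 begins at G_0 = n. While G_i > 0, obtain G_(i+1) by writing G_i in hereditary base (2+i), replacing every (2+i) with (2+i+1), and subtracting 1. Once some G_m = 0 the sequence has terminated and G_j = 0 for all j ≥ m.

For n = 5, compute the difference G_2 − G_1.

228

i=0: 5 = 2^2 + 1 (b=2); 2→3: 3^3 + 1 = 28; 28−1 = 27
i=1: 27 = 3^3 (b=3); 3→4: 4^4 = 256; 256−1 = 255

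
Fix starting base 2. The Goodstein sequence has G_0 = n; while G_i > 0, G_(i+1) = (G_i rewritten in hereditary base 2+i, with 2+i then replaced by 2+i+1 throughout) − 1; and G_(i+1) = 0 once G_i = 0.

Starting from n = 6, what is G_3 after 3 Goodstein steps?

G_0 = 6. HB_2(6) = 2^2 + 2. Bump = 30. G_1 = 29.
G_1 = 29. HB_3(29) = 3^3 + 2. Bump = 258. G_2 = 257.
G_2 = 257. HB_4(257) = 4^4 + 1. Bump = 3126. G_3 = 3125.
G_3 = 3125. HB_5(3125) = 5^5. Bump = 46656. G_4 = 46655.

3125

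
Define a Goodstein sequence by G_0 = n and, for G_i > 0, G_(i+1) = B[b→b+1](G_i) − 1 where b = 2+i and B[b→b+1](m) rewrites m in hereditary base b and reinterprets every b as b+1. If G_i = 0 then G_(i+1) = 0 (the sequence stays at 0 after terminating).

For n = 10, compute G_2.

step 0: 10 = 2^(2 + 1) + 2; sub 3 for 2: 3^(3 + 1) + 3; = 84; G_1 = 84−1 = 83
step 1: 83 = 3^(3 + 1) + 2; sub 4 for 3: 4^(4 + 1) + 2; = 1026; G_2 = 1026−1 = 1025
step 2: 1025 = 4^(4 + 1) + 1; sub 5 for 4: 5^(5 + 1) + 1; = 15626; G_3 = 15626−1 = 15625

1025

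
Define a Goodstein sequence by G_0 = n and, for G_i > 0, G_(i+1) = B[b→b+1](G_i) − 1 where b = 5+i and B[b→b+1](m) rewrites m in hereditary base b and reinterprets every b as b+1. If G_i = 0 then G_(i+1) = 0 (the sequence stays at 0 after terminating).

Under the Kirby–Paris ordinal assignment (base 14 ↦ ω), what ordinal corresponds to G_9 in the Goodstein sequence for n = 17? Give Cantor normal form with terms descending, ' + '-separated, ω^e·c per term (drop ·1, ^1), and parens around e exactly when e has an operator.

ω·2 + 1

step 0: 17 = 3·5 + 2; sub 6 for 5: 3·6 + 2; = 20; G_1 = 20−1 = 19
step 1: 19 = 3·6 + 1; sub 7 for 6: 3·7 + 1; = 22; G_2 = 22−1 = 21
step 2: 21 = 3·7; sub 8 for 7: 3·8; = 24; G_3 = 24−1 = 23
step 3: 23 = 2·8 + 7; sub 9 for 8: 2·9 + 7; = 25; G_4 = 25−1 = 24
step 4: 24 = 2·9 + 6; sub 10 for 9: 2·10 + 6; = 26; G_5 = 26−1 = 25
step 5: 25 = 2·10 + 5; sub 11 for 10: 2·11 + 5; = 27; G_6 = 27−1 = 26
step 6: 26 = 2·11 + 4; sub 12 for 11: 2·12 + 4; = 28; G_7 = 28−1 = 27
step 7: 27 = 2·12 + 3; sub 13 for 12: 2·13 + 3; = 29; G_8 = 29−1 = 28
step 8: 28 = 2·13 + 2; sub 14 for 13: 2·14 + 2; = 30; G_9 = 30−1 = 29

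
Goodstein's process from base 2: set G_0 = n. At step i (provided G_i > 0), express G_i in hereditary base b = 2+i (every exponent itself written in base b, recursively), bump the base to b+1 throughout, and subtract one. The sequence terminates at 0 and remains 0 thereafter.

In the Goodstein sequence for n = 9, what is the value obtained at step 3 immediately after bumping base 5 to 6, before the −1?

140744

i=0: 9 = 2^(2 + 1) + 1 (b=2); 2→3: 3^(3 + 1) + 1 = 82; 82−1 = 81
i=1: 81 = 3^(3 + 1) (b=3); 3→4: 4^(4 + 1) = 1024; 1024−1 = 1023
i=2: 1023 = 3·4^4 + 3·4^3 + 3·4^2 + 3·4 + 3 (b=4); 4→5: 3·5^5 + 3·5^3 + 3·5^2 + 3·5 + 3 = 9843; 9843−1 = 9842
i=3: 9842 = 3·5^5 + 3·5^3 + 3·5^2 + 3·5 + 2 (b=5); 5→6: 3·6^6 + 3·6^3 + 3·6^2 + 3·6 + 2 = 140744; 140744−1 = 140743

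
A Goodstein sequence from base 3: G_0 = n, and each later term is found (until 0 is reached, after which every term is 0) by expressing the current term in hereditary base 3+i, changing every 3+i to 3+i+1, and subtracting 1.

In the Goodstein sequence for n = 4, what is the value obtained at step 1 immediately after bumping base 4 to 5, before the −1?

G_0=4  [base 3] 3 + 1  →[3↦4]→  4 + 1 = 5  −1 ⇒ G_1=4
G_1=4  [base 4] 4  →[4↦5]→  5 = 5  −1 ⇒ G_2=4

5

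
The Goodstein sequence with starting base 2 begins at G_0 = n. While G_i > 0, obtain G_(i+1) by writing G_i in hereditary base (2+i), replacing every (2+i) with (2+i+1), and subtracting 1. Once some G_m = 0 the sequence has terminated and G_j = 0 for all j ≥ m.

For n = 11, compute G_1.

84

[0] 11 ≡ 2^(2 + 1) + 2 + 1 (base 2). Lift 3: 85. −1: 84.
[1] 84 ≡ 3^(3 + 1) + 3 (base 3). Lift 4: 1028. −1: 1027.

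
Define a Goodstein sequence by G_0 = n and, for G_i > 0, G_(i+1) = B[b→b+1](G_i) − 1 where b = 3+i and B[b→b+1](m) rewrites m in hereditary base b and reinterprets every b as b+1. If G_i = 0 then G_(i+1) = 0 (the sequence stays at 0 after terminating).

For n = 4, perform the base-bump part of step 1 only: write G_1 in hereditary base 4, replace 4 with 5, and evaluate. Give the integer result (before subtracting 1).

5

G_0=4  [base 3] 3 + 1  →[3↦4]→  4 + 1 = 5  −1 ⇒ G_1=4
G_1=4  [base 4] 4  →[4↦5]→  5 = 5  −1 ⇒ G_2=4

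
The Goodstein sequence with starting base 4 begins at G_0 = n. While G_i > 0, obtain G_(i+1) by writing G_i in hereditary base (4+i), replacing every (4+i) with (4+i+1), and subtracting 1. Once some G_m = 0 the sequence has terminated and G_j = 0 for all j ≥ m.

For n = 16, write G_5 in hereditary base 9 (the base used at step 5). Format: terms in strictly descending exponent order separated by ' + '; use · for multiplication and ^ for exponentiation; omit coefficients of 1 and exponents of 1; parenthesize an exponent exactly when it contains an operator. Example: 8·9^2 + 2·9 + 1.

(0) 16|_4 = 4^2 ↦ 5^2|_5 = 25 ⇒ 24
(1) 24|_5 = 4·5 + 4 ↦ 4·6 + 4|_6 = 28 ⇒ 27
(2) 27|_6 = 4·6 + 3 ↦ 4·7 + 3|_7 = 31 ⇒ 30
(3) 30|_7 = 4·7 + 2 ↦ 4·8 + 2|_8 = 34 ⇒ 33
(4) 33|_8 = 4·8 + 1 ↦ 4·9 + 1|_9 = 37 ⇒ 36
(5) 36|_9 = 4·9 ↦ 4·10|_10 = 40 ⇒ 39

4·9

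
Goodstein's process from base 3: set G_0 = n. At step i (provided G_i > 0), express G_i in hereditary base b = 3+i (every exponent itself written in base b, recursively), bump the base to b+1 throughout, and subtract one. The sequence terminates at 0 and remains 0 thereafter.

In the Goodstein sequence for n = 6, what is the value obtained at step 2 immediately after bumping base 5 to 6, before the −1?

6 —HB3→ 2·3 —bump→ 2·4 = 8 —(−1)→ 7
7 —HB4→ 4 + 3 —bump→ 5 + 3 = 8 —(−1)→ 7
7 —HB5→ 5 + 2 —bump→ 6 + 2 = 8 —(−1)→ 7

8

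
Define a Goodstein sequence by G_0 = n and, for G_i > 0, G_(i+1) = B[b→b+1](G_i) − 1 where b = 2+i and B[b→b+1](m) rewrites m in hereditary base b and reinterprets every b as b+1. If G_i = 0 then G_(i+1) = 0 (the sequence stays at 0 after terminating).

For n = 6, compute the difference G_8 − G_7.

step 0: 6 = 2^2 + 2; sub 3 for 2: 3^3 + 3; = 30; G_1 = 30−1 = 29
step 1: 29 = 3^3 + 2; sub 4 for 3: 4^4 + 2; = 258; G_2 = 258−1 = 257
step 2: 257 = 4^4 + 1; sub 5 for 4: 5^5 + 1; = 3126; G_3 = 3126−1 = 3125
step 3: 3125 = 5^5; sub 6 for 5: 6^6; = 46656; G_4 = 46656−1 = 46655
step 4: 46655 = 5·6^5 + 5·6^4 + 5·6^3 + 5·6^2 + 5·6 + 5; sub 7 for 6: 5·7^5 + 5·7^4 + 5·7^3 + 5·7^2 + 5·7 + 5; = 98040; G_5 = 98040−1 = 98039
step 5: 98039 = 5·7^5 + 5·7^4 + 5·7^3 + 5·7^2 + 5·7 + 4; sub 8 for 7: 5·8^5 + 5·8^4 + 5·8^3 + 5·8^2 + 5·8 + 4; = 187244; G_6 = 187244−1 = 187243
step 6: 187243 = 5·8^5 + 5·8^4 + 5·8^3 + 5·8^2 + 5·8 + 3; sub 9 for 8: 5·9^5 + 5·9^4 + 5·9^3 + 5·9^2 + 5·9 + 3; = 332148; G_7 = 332148−1 = 332147
step 7: 332147 = 5·9^5 + 5·9^4 + 5·9^3 + 5·9^2 + 5·9 + 2; sub 10 for 9: 5·10^5 + 5·10^4 + 5·10^3 + 5·10^2 + 5·10 + 2; = 555552; G_8 = 555552−1 = 555551

223404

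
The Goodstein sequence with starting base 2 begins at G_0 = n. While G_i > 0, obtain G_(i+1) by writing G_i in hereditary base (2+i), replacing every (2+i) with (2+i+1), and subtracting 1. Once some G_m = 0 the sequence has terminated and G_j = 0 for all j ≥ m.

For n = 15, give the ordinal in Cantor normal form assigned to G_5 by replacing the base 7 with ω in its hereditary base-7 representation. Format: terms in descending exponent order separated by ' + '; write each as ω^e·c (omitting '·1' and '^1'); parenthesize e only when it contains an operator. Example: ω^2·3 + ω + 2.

(0) 15|_2 = 2^(2 + 1) + 2^2 + 2 + 1 ↦ 3^(3 + 1) + 3^3 + 3 + 1|_3 = 112 ⇒ 111
(1) 111|_3 = 3^(3 + 1) + 3^3 + 3 ↦ 4^(4 + 1) + 4^4 + 4|_4 = 1284 ⇒ 1283
(2) 1283|_4 = 4^(4 + 1) + 4^4 + 3 ↦ 5^(5 + 1) + 5^5 + 3|_5 = 18753 ⇒ 18752
(3) 18752|_5 = 5^(5 + 1) + 5^5 + 2 ↦ 6^(6 + 1) + 6^6 + 2|_6 = 326594 ⇒ 326593
(4) 326593|_6 = 6^(6 + 1) + 6^6 + 1 ↦ 7^(7 + 1) + 7^7 + 1|_7 = 6588345 ⇒ 6588344
(5) 6588344|_7 = 7^(7 + 1) + 7^7 ↦ 8^(8 + 1) + 8^8|_8 = 150994944 ⇒ 150994943

ω^(ω + 1) + ω^ω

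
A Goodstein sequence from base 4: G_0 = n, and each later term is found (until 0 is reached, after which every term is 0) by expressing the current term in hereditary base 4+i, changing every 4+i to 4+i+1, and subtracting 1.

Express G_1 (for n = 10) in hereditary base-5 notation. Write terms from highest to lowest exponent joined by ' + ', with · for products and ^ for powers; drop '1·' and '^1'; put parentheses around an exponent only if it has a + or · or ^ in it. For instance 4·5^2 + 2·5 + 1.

2·5 + 1

G_0 = 10. HB_4(10) = 2·4 + 2. Bump = 12. G_1 = 11.
G_1 = 11. HB_5(11) = 2·5 + 1. Bump = 13. G_2 = 12.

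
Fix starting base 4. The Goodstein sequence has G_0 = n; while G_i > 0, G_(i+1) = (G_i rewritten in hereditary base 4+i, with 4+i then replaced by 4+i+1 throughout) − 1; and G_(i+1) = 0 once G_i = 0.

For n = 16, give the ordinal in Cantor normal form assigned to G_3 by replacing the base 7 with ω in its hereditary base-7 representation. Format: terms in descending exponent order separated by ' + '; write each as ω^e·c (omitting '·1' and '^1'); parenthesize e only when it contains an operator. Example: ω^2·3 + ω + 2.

16 —HB4→ 4^2 —bump→ 5^2 = 25 —(−1)→ 24
24 —HB5→ 4·5 + 4 —bump→ 4·6 + 4 = 28 —(−1)→ 27
27 —HB6→ 4·6 + 3 —bump→ 4·7 + 3 = 31 —(−1)→ 30

ω·4 + 2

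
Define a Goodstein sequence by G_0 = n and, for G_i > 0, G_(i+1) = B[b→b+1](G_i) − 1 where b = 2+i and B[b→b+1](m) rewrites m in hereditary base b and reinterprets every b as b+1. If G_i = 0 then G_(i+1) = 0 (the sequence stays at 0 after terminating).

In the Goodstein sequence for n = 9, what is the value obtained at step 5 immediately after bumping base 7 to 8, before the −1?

50333400

step 0: 9 = 2^(2 + 1) + 1; sub 3 for 2: 3^(3 + 1) + 1; = 82; G_1 = 82−1 = 81
step 1: 81 = 3^(3 + 1); sub 4 for 3: 4^(4 + 1); = 1024; G_2 = 1024−1 = 1023
step 2: 1023 = 3·4^4 + 3·4^3 + 3·4^2 + 3·4 + 3; sub 5 for 4: 3·5^5 + 3·5^3 + 3·5^2 + 3·5 + 3; = 9843; G_3 = 9843−1 = 9842
step 3: 9842 = 3·5^5 + 3·5^3 + 3·5^2 + 3·5 + 2; sub 6 for 5: 3·6^6 + 3·6^3 + 3·6^2 + 3·6 + 2; = 140744; G_4 = 140744−1 = 140743
step 4: 140743 = 3·6^6 + 3·6^3 + 3·6^2 + 3·6 + 1; sub 7 for 6: 3·7^7 + 3·7^3 + 3·7^2 + 3·7 + 1; = 2471827; G_5 = 2471827−1 = 2471826
step 5: 2471826 = 3·7^7 + 3·7^3 + 3·7^2 + 3·7; sub 8 for 7: 3·8^8 + 3·8^3 + 3·8^2 + 3·8; = 50333400; G_6 = 50333400−1 = 50333399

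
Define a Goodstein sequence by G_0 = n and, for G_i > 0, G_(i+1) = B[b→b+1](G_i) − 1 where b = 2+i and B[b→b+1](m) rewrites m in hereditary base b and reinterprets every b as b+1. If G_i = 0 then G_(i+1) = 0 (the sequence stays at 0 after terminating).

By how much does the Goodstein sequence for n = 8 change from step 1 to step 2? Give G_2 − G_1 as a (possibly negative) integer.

G_0=8  [base 2] 2^(2 + 1)  →[2↦3]→  3^(3 + 1) = 81  −1 ⇒ G_1=80
G_1=80  [base 3] 2·3^3 + 2·3^2 + 2·3 + 2  →[3↦4]→  2·4^4 + 2·4^2 + 2·4 + 2 = 554  −1 ⇒ G_2=553

473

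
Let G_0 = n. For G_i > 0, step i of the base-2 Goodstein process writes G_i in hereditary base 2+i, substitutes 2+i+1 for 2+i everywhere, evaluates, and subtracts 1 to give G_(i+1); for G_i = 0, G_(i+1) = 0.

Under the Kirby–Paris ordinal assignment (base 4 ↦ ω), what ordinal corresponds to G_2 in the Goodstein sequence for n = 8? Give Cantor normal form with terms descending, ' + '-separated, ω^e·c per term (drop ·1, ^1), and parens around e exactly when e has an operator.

step 0: 8 = 2^(2 + 1); sub 3 for 2: 3^(3 + 1); = 81; G_1 = 81−1 = 80
step 1: 80 = 2·3^3 + 2·3^2 + 2·3 + 2; sub 4 for 3: 2·4^4 + 2·4^2 + 2·4 + 2; = 554; G_2 = 554−1 = 553
step 2: 553 = 2·4^4 + 2·4^2 + 2·4 + 1; sub 5 for 4: 2·5^5 + 2·5^2 + 2·5 + 1; = 6311; G_3 = 6311−1 = 6310

ω^ω·2 + ω^2·2 + ω·2 + 1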